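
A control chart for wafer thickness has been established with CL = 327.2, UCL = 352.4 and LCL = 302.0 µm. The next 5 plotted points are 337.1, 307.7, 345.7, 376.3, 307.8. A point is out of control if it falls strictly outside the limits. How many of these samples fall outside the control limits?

1

Compare each point to [302.0, 352.4]: sample 4 = 376.3 > UCL.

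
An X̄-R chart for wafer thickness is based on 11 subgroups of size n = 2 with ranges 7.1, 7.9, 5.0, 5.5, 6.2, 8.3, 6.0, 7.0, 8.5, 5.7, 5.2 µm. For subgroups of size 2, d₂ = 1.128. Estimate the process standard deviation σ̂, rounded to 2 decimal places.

5.83

R̄ = (7.1 + 7.9 + 5.0 + 5.5 + 6.2 + 8.3 + 6.0 + 7.0 + 8.5 + 5.7 + 5.2) / 11 = 6.5818
σ̂ = R̄ / d₂ = 6.5818 / 1.128 = 5.8349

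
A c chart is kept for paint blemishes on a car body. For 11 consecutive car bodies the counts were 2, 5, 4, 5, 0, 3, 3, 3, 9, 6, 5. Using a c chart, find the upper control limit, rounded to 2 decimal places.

c̄ = (2 + 5 + 4 + 5 + 0 + 3 + 3 + 3 + 9 + 6 + 5) / 11 = 45 / 11 = 4.0909
UCL = c̄ + 3√c̄ = 4.0909 + 3 × √4.0909 = 4.0909 + 3 × 2.0226 = 10.1587

10.16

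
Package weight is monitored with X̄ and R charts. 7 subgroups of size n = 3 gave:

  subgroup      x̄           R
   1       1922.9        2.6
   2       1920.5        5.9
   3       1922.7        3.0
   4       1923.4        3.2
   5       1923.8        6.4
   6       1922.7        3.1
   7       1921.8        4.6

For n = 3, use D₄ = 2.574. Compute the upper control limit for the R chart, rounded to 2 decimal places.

R̄ = (2.6 + 5.9 + 3.0 + 3.2 + 6.4 + 3.1 + 4.6) / 7 = 28.8000 / 7 = 4.1143
UCL_R = D₄·R̄ = 2.574 × 4.1143 = 10.5902

10.59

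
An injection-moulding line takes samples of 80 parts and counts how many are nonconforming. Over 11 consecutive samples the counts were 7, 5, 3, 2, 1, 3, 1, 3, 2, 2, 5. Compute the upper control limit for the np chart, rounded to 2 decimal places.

8.26

p̄ = Σdᵢ / (k·n) = 34 / (11 × 80) = 0.03864
UCL = np̄ + 3·√(np̄(1−p̄)) = 3.0909 + 3 × √(3.0909×0.96136) = 3.0909 + 3 × 1.7238 = 8.2623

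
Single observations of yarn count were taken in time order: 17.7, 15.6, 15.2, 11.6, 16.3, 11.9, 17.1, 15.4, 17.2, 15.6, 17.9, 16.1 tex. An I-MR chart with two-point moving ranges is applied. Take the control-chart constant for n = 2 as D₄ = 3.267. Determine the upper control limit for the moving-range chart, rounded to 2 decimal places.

Moving ranges: 2.1, 0.4, 3.6, 4.7, 4.4, 5.2, 1.7, 1.8, 1.6, 2.3, 1.8; M̄R̄ = 29.6000 / 11 = 2.6909
UCL_MR = D₄·M̄R̄ = 3.267 × 2.6909 = 8.7912

8.79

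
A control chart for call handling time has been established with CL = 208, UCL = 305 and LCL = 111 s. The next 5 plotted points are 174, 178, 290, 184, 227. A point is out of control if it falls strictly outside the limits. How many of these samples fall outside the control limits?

All 5 points lie within [111, 305].

0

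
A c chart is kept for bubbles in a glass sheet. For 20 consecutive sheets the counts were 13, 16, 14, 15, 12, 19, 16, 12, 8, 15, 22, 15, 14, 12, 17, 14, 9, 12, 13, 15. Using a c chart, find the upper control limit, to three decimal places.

25.435

c̄ = (13 + 16 + 14 + 15 + 12 + 19 + 16 + 12 + 8 + 15 + 22 + 15 + 14 + 12 + 17 + 14 + 9 + 12 + 13 + 15) / 20 = 283 / 20 = 14.1500
UCL = c̄ + 3√c̄ = 14.1500 + 3 × √14.1500 = 14.1500 + 3 × 3.7616 = 25.4349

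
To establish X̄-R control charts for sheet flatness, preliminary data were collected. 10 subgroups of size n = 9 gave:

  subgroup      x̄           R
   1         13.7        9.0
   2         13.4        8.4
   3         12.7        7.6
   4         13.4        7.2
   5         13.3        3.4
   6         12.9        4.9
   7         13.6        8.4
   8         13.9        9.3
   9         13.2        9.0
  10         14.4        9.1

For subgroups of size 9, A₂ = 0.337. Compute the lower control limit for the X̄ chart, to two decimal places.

10.88

X̄̄ = (13.7 + 13.4 + 12.7 + 13.4 + 13.3 + 12.9 + 13.6 + 13.9 + 13.2 + 14.4) / 10 = 134.5000 / 10 = 13.4500
R̄ = (9.0 + 8.4 + 7.6 + 7.2 + 3.4 + 4.9 + 8.4 + 9.3 + 9.0 + 9.1) / 10 = 76.3000 / 10 = 7.6300
LCL = X̄̄ − A₂·R̄ = 13.4500 − 0.337 × 7.6300 = 10.8787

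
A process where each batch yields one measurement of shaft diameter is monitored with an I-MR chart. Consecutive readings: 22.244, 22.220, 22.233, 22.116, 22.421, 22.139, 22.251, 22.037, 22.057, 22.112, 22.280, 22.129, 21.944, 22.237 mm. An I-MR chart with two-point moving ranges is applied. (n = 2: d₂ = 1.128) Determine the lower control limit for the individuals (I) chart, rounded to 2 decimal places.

X̄ = (22.244 + 22.220 + 22.233 + 22.116 + 22.421 + 22.139 + 22.251 + 22.037 + 22.057 + 22.112 + 22.280 + 22.129 + 21.944 + 22.237) / 14 = 22.1729
Moving ranges: 0.024, 0.013, 0.117, 0.305, 0.282, 0.112, 0.214, 0.020, 0.055, 0.168, 0.151, 0.185, 0.293; M̄R̄ = 1.9390 / 13 = 0.1492
LCL = X̄ − 3·M̄R̄/d₂ = 22.1729 − 3 × 0.1492 / 1.128 = 21.7762

21.78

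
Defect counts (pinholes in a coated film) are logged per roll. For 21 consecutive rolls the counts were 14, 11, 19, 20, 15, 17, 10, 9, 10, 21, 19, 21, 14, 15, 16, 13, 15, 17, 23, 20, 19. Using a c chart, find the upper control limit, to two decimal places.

c̄ = (14 + 11 + 19 + 20 + 15 + 17 + 10 + 9 + 10 + 21 + 19 + 21 + 14 + 15 + 16 + 13 + 15 + 17 + 23 + 20 + 19) / 21 = 338 / 21 = 16.0952
UCL = c̄ + 3√c̄ = 16.0952 + 3 × √16.0952 = 16.0952 + 3 × 4.0119 = 28.1309

28.13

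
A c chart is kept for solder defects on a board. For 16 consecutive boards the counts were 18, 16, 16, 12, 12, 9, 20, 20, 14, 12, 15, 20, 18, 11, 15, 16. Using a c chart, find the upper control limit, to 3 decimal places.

26.965

c̄ = (18 + 16 + 16 + 12 + 12 + 9 + 20 + 20 + 14 + 12 + 15 + 20 + 18 + 11 + 15 + 16) / 16 = 244 / 16 = 15.2500
UCL = c̄ + 3√c̄ = 15.2500 + 3 × √15.2500 = 15.2500 + 3 × 3.9051 = 26.9654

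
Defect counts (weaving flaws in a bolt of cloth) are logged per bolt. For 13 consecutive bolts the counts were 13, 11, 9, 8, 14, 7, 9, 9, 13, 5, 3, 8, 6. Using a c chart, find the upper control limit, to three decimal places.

17.769

c̄ = (13 + 11 + 9 + 8 + 14 + 7 + 9 + 9 + 13 + 5 + 3 + 8 + 6) / 13 = 115 / 13 = 8.8462
UCL = c̄ + 3√c̄ = 8.8462 + 3 × √8.8462 = 8.8462 + 3 × 2.9742 = 17.7689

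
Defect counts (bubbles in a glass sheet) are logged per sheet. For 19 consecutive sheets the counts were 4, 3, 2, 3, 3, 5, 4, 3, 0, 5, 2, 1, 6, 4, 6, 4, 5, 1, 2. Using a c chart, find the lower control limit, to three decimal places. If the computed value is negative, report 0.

0.000

c̄ = (4 + 3 + 2 + 3 + 3 + 5 + 4 + 3 + 0 + 5 + 2 + 1 + 6 + 4 + 6 + 4 + 5 + 1 + 2) / 19 = 63 / 19 = 3.3158
LCL = c̄ − 3√c̄ = 3.3158 − 3 × 1.8209 = -2.1470 → 0 (cannot be negative)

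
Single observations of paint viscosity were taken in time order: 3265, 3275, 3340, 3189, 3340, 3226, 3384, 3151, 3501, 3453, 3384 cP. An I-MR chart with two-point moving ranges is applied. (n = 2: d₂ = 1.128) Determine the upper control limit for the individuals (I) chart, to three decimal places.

3677.686

X̄ = (3265 + 3275 + 3340 + 3189 + 3340 + 3226 + 3384 + 3151 + 3501 + 3453 + 3384) / 11 = 3318.9091
Moving ranges: 10, 65, 151, 151, 114, 158, 233, 350, 48, 69; M̄R̄ = 1349.0000 / 10 = 134.9000
UCL = X̄ + 3·M̄R̄/d₂ = 3318.9091 + 3 × 134.9000 / 1.128 = 3677.6857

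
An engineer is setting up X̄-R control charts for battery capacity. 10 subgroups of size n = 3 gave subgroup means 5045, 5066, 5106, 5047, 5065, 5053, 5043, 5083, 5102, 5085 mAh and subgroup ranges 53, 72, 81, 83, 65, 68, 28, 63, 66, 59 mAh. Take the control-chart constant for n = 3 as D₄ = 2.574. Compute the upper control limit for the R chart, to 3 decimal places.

R̄ = (53 + 72 + 81 + 83 + 65 + 68 + 28 + 63 + 66 + 59) / 10 = 638.0000 / 10 = 63.8000
UCL_R = D₄·R̄ = 2.574 × 63.8000 = 164.2212

164.221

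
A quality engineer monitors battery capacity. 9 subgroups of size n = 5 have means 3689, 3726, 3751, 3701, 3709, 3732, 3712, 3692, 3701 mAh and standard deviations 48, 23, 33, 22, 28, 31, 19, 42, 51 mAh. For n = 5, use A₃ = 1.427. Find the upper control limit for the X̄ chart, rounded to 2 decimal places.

3759.65

X̄̄ = (3689 + 3726 + 3751 + 3701 + 3709 + 3732 + 3712 + 3692 + 3701) / 9 = 3712.5556
s̄ = (48 + 23 + 33 + 22 + 28 + 31 + 19 + 42 + 51) / 9 = 33.0000
UCL = X̄̄ + A₃·s̄ = 3712.5556 + 1.427 × 33.0000 = 3759.6466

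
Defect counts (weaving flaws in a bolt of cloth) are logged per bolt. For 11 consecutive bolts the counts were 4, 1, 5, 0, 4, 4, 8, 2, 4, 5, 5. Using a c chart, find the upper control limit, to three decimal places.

c̄ = (4 + 1 + 5 + 0 + 4 + 4 + 8 + 2 + 4 + 5 + 5) / 11 = 42 / 11 = 3.8182
UCL = c̄ + 3√c̄ = 3.8182 + 3 × √3.8182 = 3.8182 + 3 × 1.9540 = 9.6802

9.680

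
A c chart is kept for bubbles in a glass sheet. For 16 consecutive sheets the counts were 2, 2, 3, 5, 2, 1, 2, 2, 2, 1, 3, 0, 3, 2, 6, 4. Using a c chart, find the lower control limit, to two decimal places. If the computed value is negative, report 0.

0.00

c̄ = (2 + 2 + 3 + 5 + 2 + 1 + 2 + 2 + 2 + 1 + 3 + 0 + 3 + 2 + 6 + 4) / 16 = 40 / 16 = 2.5000
LCL = c̄ − 3√c̄ = 2.5000 − 3 × 1.5811 = -2.2434 → 0 (cannot be negative)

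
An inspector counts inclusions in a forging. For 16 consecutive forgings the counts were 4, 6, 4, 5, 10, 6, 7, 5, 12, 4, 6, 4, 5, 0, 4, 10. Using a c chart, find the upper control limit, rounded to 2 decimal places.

c̄ = (4 + 6 + 4 + 5 + 10 + 6 + 7 + 5 + 12 + 4 + 6 + 4 + 5 + 0 + 4 + 10) / 16 = 92 / 16 = 5.7500
UCL = c̄ + 3√c̄ = 5.7500 + 3 × √5.7500 = 5.7500 + 3 × 2.3979 = 12.9437

12.94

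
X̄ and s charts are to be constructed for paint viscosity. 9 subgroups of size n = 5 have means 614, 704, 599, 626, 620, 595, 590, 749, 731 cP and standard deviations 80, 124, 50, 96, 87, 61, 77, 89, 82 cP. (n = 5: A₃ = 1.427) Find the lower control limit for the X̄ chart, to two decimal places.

X̄̄ = (614 + 704 + 599 + 626 + 620 + 595 + 590 + 749 + 731) / 9 = 647.5556
s̄ = (80 + 124 + 50 + 96 + 87 + 61 + 77 + 89 + 82) / 9 = 82.8889
LCL = X̄̄ − A₃·s̄ = 647.5556 − 1.427 × 82.8889 = 529.2731

529.27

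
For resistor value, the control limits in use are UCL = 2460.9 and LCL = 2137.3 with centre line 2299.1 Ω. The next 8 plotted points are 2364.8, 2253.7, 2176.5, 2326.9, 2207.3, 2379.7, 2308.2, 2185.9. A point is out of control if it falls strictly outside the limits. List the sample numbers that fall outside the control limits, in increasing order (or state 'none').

none

All 8 points lie within [2137.3, 2460.9].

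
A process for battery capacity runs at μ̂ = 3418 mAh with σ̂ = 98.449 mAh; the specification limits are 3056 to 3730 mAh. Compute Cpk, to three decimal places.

1.056

Cpu = (USL − μ̂) / (3σ̂) = (3730 − 3418) / (3 × 98.449) = 1.0564; Cpl = (μ̂ − LSL) / (3σ̂) = (3418 − 3056) / (3 × 98.449) = 1.2257; Cpk = min(Cpu, Cpl) = 1.0564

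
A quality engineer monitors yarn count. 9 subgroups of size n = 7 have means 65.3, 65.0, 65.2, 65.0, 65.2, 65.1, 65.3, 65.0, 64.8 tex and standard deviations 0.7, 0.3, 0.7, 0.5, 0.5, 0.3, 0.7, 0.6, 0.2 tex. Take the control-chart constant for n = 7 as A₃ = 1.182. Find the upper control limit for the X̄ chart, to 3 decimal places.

65.691

X̄̄ = (65.3 + 65.0 + 65.2 + 65.0 + 65.2 + 65.1 + 65.3 + 65.0 + 64.8) / 9 = 65.1000
s̄ = (0.7 + 0.3 + 0.7 + 0.5 + 0.5 + 0.3 + 0.7 + 0.6 + 0.2) / 9 = 0.5000
UCL = X̄̄ + A₃·s̄ = 65.1000 + 1.182 × 0.5000 = 65.6910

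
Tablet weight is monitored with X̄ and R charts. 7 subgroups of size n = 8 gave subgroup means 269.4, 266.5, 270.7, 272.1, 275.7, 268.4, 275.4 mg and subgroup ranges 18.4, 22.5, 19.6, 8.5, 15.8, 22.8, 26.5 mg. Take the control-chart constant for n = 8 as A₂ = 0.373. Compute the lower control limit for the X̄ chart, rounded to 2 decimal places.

X̄̄ = (269.4 + 266.5 + 270.7 + 272.1 + 275.7 + 268.4 + 275.4) / 7 = 1898.2000 / 7 = 271.1714
R̄ = (18.4 + 22.5 + 19.6 + 8.5 + 15.8 + 22.8 + 26.5) / 7 = 134.1000 / 7 = 19.1571
LCL = X̄̄ − A₂·R̄ = 271.1714 − 0.373 × 19.1571 = 264.0258

264.03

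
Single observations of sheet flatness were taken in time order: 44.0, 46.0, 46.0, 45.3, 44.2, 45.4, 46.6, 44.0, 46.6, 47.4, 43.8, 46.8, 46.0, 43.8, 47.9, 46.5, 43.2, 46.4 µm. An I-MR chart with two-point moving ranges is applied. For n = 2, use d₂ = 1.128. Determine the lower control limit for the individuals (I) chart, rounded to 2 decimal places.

40.26

X̄ = (44.0 + 46.0 + 46.0 + 45.3 + 44.2 + 45.4 + 46.6 + 44.0 + 46.6 + 47.4 + 43.8 + 46.8 + 46.0 + 43.8 + 47.9 + 46.5 + 43.2 + 46.4) / 18 = 45.5500
Moving ranges: 2.0, 0.0, 0.7, 1.1, 1.2, 1.2, 2.6, 2.6, 0.8, 3.6, 3.0, 0.8, 2.2, 4.1, 1.4, 3.3, 3.2; M̄R̄ = 33.8000 / 17 = 1.9882
LCL = X̄ − 3·M̄R̄/d₂ = 45.5500 − 3 × 1.9882 / 1.128 = 40.2621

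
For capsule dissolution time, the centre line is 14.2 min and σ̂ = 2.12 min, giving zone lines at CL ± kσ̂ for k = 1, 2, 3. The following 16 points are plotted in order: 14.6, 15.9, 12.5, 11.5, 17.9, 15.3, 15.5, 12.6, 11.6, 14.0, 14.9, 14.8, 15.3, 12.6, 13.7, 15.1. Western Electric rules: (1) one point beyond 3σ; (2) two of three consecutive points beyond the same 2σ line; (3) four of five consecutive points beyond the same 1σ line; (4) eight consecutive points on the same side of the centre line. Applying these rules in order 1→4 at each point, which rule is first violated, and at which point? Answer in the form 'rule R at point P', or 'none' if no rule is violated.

none

Zone of each point (C = within 1σ̂, B = 1σ̂–2σ̂, A = 2σ̂–3σ̂, * = beyond 3σ̂; sign = side of CL): 1:+C, 2:+C, 3:-C, 4:-B, 5:+B, 6:+C, 7:+C, 8:-C, 9:-B, 10:-C, 11:+C, 12:+C, 13:+C, 14:-C, 15:-C, 16:+C
No rule fires across all 16 points.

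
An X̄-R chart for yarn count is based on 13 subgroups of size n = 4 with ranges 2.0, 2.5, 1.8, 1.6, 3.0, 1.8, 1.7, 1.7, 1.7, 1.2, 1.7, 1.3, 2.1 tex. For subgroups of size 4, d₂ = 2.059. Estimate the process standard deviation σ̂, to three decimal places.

R̄ = (2.0 + 2.5 + 1.8 + 1.6 + 3.0 + 1.8 + 1.7 + 1.7 + 1.7 + 1.2 + 1.7 + 1.3 + 2.1) / 13 = 1.8538
σ̂ = R̄ / d₂ = 1.8538 / 2.059 = 0.9004

0.900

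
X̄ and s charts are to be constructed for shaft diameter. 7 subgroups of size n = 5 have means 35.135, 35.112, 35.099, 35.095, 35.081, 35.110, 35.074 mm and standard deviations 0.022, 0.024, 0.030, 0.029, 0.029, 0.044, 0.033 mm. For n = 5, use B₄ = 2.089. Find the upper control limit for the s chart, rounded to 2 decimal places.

0.06

s̄ = (0.022 + 0.024 + 0.030 + 0.029 + 0.029 + 0.044 + 0.033) / 7 = 0.0301
UCL_s = B₄·s̄ = 2.089 × 0.0301 = 0.0630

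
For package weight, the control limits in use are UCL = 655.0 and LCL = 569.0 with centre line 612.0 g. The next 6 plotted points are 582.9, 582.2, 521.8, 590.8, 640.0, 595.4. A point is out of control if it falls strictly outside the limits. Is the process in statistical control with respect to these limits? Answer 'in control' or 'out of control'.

Compare each point to [569.0, 655.0]: sample 3 = 521.8 < LCL.

out of control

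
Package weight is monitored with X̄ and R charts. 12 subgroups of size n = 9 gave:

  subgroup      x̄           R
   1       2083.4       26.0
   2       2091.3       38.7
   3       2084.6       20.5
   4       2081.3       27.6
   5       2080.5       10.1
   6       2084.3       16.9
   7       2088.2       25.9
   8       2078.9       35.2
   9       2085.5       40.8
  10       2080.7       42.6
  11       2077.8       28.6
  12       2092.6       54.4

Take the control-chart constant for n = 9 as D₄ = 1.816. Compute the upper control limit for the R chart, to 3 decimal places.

55.585

R̄ = (26.0 + 38.7 + 20.5 + 27.6 + 10.1 + 16.9 + 25.9 + 35.2 + 40.8 + 42.6 + 28.6 + 54.4) / 12 = 367.3000 / 12 = 30.6083
UCL_R = D₄·R̄ = 1.816 × 30.6083 = 55.5847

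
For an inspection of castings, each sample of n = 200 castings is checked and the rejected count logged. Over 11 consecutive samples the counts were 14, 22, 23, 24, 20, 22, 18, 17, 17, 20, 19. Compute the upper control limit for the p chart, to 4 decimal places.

0.1613

p̄ = Σdᵢ / (k·n) = 216 / (11 × 200) = 0.09818
UCL = p̄ + 3·√(p̄(1−p̄)/n) = 0.09818 + 3 × √(0.09818×0.90182/200) = 0.09818 + 3 × 0.02104 = 0.16130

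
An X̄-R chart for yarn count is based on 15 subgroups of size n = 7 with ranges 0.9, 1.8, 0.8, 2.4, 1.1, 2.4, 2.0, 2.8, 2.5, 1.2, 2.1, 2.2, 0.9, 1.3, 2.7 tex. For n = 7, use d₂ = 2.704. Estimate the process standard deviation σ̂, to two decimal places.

0.67

R̄ = (0.9 + 1.8 + 0.8 + 2.4 + 1.1 + 2.4 + 2.0 + 2.8 + 2.5 + 1.2 + 2.1 + 2.2 + 0.9 + 1.3 + 2.7) / 15 = 1.8067
σ̂ = R̄ / d₂ = 1.8067 / 2.704 = 0.6681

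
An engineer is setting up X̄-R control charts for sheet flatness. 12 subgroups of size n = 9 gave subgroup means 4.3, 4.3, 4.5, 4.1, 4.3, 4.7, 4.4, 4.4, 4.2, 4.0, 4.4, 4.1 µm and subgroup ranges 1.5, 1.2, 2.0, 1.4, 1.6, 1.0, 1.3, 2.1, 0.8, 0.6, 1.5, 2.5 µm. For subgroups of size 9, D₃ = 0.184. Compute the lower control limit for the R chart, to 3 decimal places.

0.268

R̄ = (1.5 + 1.2 + 2.0 + 1.4 + 1.6 + 1.0 + 1.3 + 2.1 + 0.8 + 0.6 + 1.5 + 2.5) / 12 = 17.5000 / 12 = 1.4583
LCL_R = D₃·R̄ = 0.184 × 1.4583 = 0.2683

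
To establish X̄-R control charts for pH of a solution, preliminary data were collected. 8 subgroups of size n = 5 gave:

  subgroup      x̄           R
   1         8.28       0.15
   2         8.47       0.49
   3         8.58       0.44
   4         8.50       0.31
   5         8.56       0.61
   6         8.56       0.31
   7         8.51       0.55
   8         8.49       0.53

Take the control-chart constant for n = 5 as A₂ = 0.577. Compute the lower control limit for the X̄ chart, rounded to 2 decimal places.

X̄̄ = (8.28 + 8.47 + 8.58 + 8.50 + 8.56 + 8.56 + 8.51 + 8.49) / 8 = 67.9500 / 8 = 8.4938
R̄ = (0.15 + 0.49 + 0.44 + 0.31 + 0.61 + 0.31 + 0.55 + 0.53) / 8 = 3.3900 / 8 = 0.4238
LCL = X̄̄ − A₂·R̄ = 8.4938 − 0.577 × 0.4238 = 8.2492

8.25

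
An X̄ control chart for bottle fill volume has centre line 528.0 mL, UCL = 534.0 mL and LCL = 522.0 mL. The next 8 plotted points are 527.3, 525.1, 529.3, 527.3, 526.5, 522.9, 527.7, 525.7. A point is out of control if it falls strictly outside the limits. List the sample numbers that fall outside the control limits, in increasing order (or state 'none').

All 8 points lie within [522.0, 534.0].

none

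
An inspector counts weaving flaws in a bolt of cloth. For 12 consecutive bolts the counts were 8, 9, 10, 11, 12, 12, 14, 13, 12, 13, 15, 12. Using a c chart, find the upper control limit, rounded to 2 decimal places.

22.03

c̄ = (8 + 9 + 10 + 11 + 12 + 12 + 14 + 13 + 12 + 13 + 15 + 12) / 12 = 141 / 12 = 11.7500
UCL = c̄ + 3√c̄ = 11.7500 + 3 × √11.7500 = 11.7500 + 3 × 3.4278 = 22.0335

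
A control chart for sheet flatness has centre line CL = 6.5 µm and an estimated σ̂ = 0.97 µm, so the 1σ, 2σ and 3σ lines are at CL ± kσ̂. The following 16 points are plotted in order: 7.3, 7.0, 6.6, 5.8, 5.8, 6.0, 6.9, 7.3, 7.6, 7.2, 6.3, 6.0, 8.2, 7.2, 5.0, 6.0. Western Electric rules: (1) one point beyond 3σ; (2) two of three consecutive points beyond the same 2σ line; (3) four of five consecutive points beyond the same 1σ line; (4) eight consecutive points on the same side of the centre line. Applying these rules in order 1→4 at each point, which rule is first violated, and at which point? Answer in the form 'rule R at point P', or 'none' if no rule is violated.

none

Zone of each point (C = within 1σ̂, B = 1σ̂–2σ̂, A = 2σ̂–3σ̂, * = beyond 3σ̂; sign = side of CL): 1:+C, 2:+C, 3:+C, 4:-C, 5:-C, 6:-C, 7:+C, 8:+C, 9:+B, 10:+C, 11:-C, 12:-C, 13:+B, 14:+C, 15:-B, 16:-C
No rule fires across all 16 points.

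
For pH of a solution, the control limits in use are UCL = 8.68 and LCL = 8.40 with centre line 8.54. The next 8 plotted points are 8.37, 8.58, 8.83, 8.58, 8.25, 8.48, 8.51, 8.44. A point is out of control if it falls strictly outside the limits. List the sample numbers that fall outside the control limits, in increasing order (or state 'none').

Compare each point to [8.40, 8.68]: sample 1 = 8.37 < LCL; sample 3 = 8.83 > UCL; sample 5 = 8.25 < LCL.

1, 3, 5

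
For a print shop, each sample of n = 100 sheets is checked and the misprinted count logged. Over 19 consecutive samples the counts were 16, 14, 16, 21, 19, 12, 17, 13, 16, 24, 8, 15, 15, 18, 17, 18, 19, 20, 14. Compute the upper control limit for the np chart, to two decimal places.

27.54

p̄ = Σdᵢ / (k·n) = 312 / (19 × 100) = 0.16421
UCL = np̄ + 3·√(np̄(1−p̄)) = 16.4211 + 3 × √(16.4211×0.83579) = 16.4211 + 3 × 3.7047 = 27.5350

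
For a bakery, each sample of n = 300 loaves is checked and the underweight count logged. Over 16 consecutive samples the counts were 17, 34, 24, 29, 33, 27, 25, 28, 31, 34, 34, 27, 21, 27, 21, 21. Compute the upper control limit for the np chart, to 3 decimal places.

p̄ = Σdᵢ / (k·n) = 433 / (16 × 300) = 0.09021
UCL = np̄ + 3·√(np̄(1−p̄)) = 27.0625 + 3 × √(27.0625×0.90979) = 27.0625 + 3 × 4.9620 = 41.9484

41.948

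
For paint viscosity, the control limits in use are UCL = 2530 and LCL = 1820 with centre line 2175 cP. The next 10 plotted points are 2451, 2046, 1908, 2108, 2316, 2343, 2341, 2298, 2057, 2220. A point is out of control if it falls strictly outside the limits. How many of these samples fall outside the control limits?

0

All 10 points lie within [1820, 2530].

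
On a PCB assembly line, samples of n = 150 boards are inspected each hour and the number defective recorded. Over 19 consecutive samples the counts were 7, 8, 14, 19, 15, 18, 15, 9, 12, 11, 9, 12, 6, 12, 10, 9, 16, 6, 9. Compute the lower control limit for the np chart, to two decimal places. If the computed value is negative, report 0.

p̄ = Σdᵢ / (k·n) = 217 / (19 × 150) = 0.07614
LCL = np̄ − 3·√(np̄(1−p̄)) = 11.4211 − 3 × 3.2483 = 1.6762

1.68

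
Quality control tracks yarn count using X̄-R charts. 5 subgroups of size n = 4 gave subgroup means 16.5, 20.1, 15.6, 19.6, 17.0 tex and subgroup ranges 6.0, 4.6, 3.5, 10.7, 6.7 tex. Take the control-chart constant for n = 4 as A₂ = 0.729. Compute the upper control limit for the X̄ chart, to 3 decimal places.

X̄̄ = (16.5 + 20.1 + 15.6 + 19.6 + 17.0) / 5 = 88.8000 / 5 = 17.7600
R̄ = (6.0 + 4.6 + 3.5 + 10.7 + 6.7) / 5 = 31.5000 / 5 = 6.3000
UCL = X̄̄ + A₂·R̄ = 17.7600 + 0.729 × 6.3000 = 22.3527

22.353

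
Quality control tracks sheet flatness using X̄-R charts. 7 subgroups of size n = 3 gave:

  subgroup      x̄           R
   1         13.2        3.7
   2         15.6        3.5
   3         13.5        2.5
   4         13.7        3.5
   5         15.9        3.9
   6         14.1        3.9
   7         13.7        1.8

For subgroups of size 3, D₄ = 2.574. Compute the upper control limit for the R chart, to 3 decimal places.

8.384

R̄ = (3.7 + 3.5 + 2.5 + 3.5 + 3.9 + 3.9 + 1.8) / 7 = 22.8000 / 7 = 3.2571
UCL_R = D₄·R̄ = 2.574 × 3.2571 = 8.3839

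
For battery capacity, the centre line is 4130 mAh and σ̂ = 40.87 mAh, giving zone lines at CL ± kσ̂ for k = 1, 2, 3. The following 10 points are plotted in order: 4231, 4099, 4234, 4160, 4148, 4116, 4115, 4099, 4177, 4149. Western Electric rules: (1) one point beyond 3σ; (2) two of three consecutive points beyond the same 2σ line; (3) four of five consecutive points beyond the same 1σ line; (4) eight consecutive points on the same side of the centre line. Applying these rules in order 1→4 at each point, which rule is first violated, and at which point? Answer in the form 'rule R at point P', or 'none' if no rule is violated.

Zone of each point (C = within 1σ̂, B = 1σ̂–2σ̂, A = 2σ̂–3σ̂, * = beyond 3σ̂; sign = side of CL): 1:+A, 2:-C, 3:+A, 4:+C, 5:+C, 6:-C, 7:-C, 8:-C, 9:+B, 10:+C
Rule 2 (two of three consecutive points beyond the same 2σ limit) is satisfied at point 3.

rule 2 at point 3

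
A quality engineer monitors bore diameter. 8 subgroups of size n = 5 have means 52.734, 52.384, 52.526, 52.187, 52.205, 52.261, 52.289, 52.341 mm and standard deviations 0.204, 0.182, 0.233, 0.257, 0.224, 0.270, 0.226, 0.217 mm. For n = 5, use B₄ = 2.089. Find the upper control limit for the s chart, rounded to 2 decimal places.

0.47

s̄ = (0.204 + 0.182 + 0.233 + 0.257 + 0.224 + 0.270 + 0.226 + 0.217) / 8 = 0.2266
UCL_s = B₄·s̄ = 2.089 × 0.2266 = 0.4734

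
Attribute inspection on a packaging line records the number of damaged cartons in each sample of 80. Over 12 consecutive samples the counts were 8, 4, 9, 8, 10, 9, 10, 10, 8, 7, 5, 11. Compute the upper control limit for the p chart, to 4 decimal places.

p̄ = Σdᵢ / (k·n) = 99 / (12 × 80) = 0.10312
UCL = p̄ + 3·√(p̄(1−p̄)/n) = 0.10312 + 3 × √(0.10312×0.89687/80) = 0.10312 + 3 × 0.03400 = 0.20513

0.2051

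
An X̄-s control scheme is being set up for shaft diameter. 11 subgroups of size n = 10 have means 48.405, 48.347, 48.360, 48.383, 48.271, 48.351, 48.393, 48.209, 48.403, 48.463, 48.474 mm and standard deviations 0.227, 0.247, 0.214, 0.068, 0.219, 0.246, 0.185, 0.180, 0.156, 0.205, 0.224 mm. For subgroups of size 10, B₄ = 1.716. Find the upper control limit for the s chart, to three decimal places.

s̄ = (0.227 + 0.247 + 0.214 + 0.068 + 0.219 + 0.246 + 0.185 + 0.180 + 0.156 + 0.205 + 0.224) / 11 = 0.1974
UCL_s = B₄·s̄ = 1.716 × 0.1974 = 0.3387

0.339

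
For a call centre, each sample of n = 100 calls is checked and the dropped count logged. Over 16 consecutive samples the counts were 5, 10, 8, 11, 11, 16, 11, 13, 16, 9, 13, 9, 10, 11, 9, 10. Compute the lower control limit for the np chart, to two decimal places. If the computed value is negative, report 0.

p̄ = Σdᵢ / (k·n) = 172 / (16 × 100) = 0.10750
LCL = np̄ − 3·√(np̄(1−p̄)) = 10.7500 − 3 × 3.0975 = 1.4576

1.46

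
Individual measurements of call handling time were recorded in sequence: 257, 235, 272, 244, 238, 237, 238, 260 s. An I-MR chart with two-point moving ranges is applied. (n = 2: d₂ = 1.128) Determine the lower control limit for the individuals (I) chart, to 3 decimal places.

X̄ = (257 + 235 + 272 + 244 + 238 + 237 + 238 + 260) / 8 = 247.6250
Moving ranges: 22, 37, 28, 6, 1, 1, 22; M̄R̄ = 117.0000 / 7 = 16.7143
LCL = X̄ − 3·M̄R̄/d₂ = 247.6250 − 3 × 16.7143 / 1.128 = 203.1721

203.172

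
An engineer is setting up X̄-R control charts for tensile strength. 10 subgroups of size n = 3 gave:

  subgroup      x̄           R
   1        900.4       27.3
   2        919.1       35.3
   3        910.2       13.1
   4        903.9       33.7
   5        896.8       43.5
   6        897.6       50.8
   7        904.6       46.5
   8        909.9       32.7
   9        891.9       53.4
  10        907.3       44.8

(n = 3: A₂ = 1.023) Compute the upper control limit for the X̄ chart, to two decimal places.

943.16

X̄̄ = (900.4 + 919.1 + 910.2 + 903.9 + 896.8 + 897.6 + 904.6 + 909.9 + 891.9 + 907.3) / 10 = 9041.7000 / 10 = 904.1700
R̄ = (27.3 + 35.3 + 13.1 + 33.7 + 43.5 + 50.8 + 46.5 + 32.7 + 53.4 + 44.8) / 10 = 381.1000 / 10 = 38.1100
UCL = X̄̄ + A₂·R̄ = 904.1700 + 1.023 × 38.1100 = 943.1565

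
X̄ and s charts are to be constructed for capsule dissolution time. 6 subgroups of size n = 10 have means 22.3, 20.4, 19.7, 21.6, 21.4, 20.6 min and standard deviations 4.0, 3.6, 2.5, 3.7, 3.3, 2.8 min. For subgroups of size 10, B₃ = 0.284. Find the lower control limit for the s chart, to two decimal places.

0.94

s̄ = (4.0 + 3.6 + 2.5 + 3.7 + 3.3 + 2.8) / 6 = 3.3167
LCL_s = B₃·s̄ = 0.284 × 3.3167 = 0.9419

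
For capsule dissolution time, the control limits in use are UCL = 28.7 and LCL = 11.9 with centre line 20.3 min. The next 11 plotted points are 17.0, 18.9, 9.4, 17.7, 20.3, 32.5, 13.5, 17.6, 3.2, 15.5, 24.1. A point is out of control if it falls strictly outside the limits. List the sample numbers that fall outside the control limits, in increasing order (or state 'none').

Compare each point to [11.9, 28.7]: sample 3 = 9.4 < LCL; sample 6 = 32.5 > UCL; sample 9 = 3.2 < LCL.

3, 6, 9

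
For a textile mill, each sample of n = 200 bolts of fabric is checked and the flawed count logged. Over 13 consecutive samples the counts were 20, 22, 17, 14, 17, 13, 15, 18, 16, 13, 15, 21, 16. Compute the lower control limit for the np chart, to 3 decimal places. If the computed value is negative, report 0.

p̄ = Σdᵢ / (k·n) = 217 / (13 × 200) = 0.08346
LCL = np̄ − 3·√(np̄(1−p̄)) = 16.6923 − 3 × 3.9114 = 4.9581

4.958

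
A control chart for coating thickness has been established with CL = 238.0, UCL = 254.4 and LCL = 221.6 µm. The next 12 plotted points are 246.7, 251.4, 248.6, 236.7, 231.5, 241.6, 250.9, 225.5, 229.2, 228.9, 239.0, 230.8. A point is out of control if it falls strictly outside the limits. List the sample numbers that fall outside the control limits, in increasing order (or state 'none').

none

All 12 points lie within [221.6, 254.4].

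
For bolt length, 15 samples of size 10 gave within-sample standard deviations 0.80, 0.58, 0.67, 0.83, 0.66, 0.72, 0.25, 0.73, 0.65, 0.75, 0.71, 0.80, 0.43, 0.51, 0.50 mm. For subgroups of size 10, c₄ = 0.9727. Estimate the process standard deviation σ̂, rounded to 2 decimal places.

s̄ = (0.80 + 0.58 + 0.67 + 0.83 + 0.66 + 0.72 + 0.25 + 0.73 + 0.65 + 0.75 + 0.71 + 0.80 + 0.43 + 0.51 + 0.50) / 15 = 0.6393
σ̂ = s̄ / c₄ = 0.6393 / 0.9727 = 0.6573

0.66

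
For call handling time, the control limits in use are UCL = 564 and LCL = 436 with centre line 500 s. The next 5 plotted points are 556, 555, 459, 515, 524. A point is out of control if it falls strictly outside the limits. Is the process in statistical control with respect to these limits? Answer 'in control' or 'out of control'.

All 5 points lie within [436, 564].

in control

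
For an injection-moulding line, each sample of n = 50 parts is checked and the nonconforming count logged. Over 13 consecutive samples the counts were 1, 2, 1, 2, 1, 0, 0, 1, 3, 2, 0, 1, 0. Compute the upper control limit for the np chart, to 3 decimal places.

4.156

p̄ = Σdᵢ / (k·n) = 14 / (13 × 50) = 0.02154
UCL = np̄ + 3·√(np̄(1−p̄)) = 1.0769 + 3 × √(1.0769×0.97846) = 1.0769 + 3 × 1.0265 = 4.1565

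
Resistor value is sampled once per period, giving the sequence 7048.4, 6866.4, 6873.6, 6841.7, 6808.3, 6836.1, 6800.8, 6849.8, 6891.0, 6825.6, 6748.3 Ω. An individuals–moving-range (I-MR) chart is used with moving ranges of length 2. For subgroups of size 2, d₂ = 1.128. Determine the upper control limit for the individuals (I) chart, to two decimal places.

X̄ = (7048.4 + 6866.4 + 6873.6 + 6841.7 + 6808.3 + 6836.1 + 6800.8 + 6849.8 + 6891.0 + 6825.6 + 6748.3) / 11 = 6853.6364
Moving ranges: 182.0, 7.2, 31.9, 33.4, 27.8, 35.3, 49.0, 41.2, 65.4, 77.3; M̄R̄ = 550.5000 / 10 = 55.0500
UCL = X̄ + 3·M̄R̄/d₂ = 6853.6364 + 3 × 55.0500 / 1.128 = 7000.0459

7000.05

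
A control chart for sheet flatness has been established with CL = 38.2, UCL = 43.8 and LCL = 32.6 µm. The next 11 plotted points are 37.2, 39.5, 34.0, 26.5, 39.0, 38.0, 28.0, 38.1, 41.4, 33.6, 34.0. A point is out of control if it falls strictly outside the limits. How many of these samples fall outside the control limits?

Compare each point to [32.6, 43.8]: sample 4 = 26.5 < LCL; sample 7 = 28.0 < LCL.

2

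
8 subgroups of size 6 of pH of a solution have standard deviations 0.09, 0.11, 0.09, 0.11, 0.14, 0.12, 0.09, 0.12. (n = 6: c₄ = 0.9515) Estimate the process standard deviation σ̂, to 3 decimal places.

0.114

s̄ = (0.09 + 0.11 + 0.09 + 0.11 + 0.14 + 0.12 + 0.09 + 0.12) / 8 = 0.1087
σ̂ = s̄ / c₄ = 0.1087 / 0.9515 = 0.1143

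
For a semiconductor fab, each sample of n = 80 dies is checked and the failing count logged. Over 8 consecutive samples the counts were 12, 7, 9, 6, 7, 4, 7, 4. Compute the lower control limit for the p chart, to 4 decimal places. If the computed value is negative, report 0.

0.0000

p̄ = Σdᵢ / (k·n) = 56 / (8 × 80) = 0.08750
LCL = p̄ − 3·√(p̄(1−p̄)/n) = 0.08750 − 3 × 0.03159 = -0.00728 → 0 (negative, so LCL = 0)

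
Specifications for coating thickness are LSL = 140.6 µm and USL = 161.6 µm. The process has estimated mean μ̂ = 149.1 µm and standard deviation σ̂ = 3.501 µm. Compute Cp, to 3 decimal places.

Cp = (USL − LSL) / (6σ̂) = (161.6 − 140.6) / (6 × 3.501) = 21.0000 / 21.0060 = 0.9997

1.000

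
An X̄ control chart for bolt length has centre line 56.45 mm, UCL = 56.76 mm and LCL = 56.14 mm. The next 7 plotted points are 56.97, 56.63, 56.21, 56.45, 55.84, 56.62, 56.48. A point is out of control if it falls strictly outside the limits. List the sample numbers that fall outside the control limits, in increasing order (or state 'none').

Compare each point to [56.14, 56.76]: sample 1 = 56.97 > UCL; sample 5 = 55.84 < LCL.

1, 5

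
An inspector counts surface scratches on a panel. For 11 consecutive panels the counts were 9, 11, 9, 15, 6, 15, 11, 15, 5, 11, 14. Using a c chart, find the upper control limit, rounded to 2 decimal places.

c̄ = (9 + 11 + 9 + 15 + 6 + 15 + 11 + 15 + 5 + 11 + 14) / 11 = 121 / 11 = 11.0000
UCL = c̄ + 3√c̄ = 11.0000 + 3 × √11.0000 = 11.0000 + 3 × 3.3166 = 20.9499

20.95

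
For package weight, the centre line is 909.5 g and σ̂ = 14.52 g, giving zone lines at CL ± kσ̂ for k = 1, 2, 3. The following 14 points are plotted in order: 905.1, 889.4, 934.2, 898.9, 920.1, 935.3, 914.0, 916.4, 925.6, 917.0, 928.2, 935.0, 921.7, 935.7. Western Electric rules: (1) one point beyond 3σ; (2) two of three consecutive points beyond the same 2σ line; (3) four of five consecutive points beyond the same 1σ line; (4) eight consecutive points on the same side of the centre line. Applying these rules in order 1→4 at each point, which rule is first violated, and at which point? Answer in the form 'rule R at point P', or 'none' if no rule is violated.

rule 4 at point 12

Zone of each point (C = within 1σ̂, B = 1σ̂–2σ̂, A = 2σ̂–3σ̂, * = beyond 3σ̂; sign = side of CL): 1:-C, 2:-B, 3:+B, 4:-C, 5:+C, 6:+B, 7:+C, 8:+C, 9:+B, 10:+C, 11:+B, 12:+B, 13:+C, 14:+B
Rule 4 (eight consecutive points on the same side of the centre line) is satisfied at point 12.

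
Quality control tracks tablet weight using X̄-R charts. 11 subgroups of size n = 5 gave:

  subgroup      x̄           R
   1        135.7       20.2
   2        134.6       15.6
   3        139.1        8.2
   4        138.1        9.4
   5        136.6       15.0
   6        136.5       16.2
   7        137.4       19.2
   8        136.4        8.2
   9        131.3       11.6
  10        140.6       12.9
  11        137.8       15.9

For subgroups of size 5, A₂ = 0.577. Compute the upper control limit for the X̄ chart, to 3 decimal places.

144.730

X̄̄ = (135.7 + 134.6 + 139.1 + 138.1 + 136.6 + 136.5 + 137.4 + 136.4 + 131.3 + 140.6 + 137.8) / 11 = 1504.1000 / 11 = 136.7364
R̄ = (20.2 + 15.6 + 8.2 + 9.4 + 15.0 + 16.2 + 19.2 + 8.2 + 11.6 + 12.9 + 15.9) / 11 = 152.4000 / 11 = 13.8545
UCL = X̄̄ + A₂·R̄ = 136.7364 + 0.577 × 13.8545 = 144.7304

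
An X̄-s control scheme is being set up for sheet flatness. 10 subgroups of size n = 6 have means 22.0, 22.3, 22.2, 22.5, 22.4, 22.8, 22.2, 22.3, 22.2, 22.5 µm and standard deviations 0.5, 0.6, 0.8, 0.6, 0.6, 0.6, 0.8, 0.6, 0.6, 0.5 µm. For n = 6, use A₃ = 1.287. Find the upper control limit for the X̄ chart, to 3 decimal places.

23.138

X̄̄ = (22.0 + 22.3 + 22.2 + 22.5 + 22.4 + 22.8 + 22.2 + 22.3 + 22.2 + 22.5) / 10 = 22.3400
s̄ = (0.5 + 0.6 + 0.8 + 0.6 + 0.6 + 0.6 + 0.8 + 0.6 + 0.6 + 0.5) / 10 = 0.6200
UCL = X̄̄ + A₃·s̄ = 22.3400 + 1.287 × 0.6200 = 23.1379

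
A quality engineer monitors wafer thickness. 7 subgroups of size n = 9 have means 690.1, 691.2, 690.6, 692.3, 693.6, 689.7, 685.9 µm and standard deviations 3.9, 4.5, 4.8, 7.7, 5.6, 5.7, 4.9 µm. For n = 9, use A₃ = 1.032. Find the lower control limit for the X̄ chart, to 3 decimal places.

685.016

X̄̄ = (690.1 + 691.2 + 690.6 + 692.3 + 693.6 + 689.7 + 685.9) / 7 = 690.4857
s̄ = (3.9 + 4.5 + 4.8 + 7.7 + 5.6 + 5.7 + 4.9) / 7 = 5.3000
LCL = X̄̄ − A₃·s̄ = 690.4857 − 1.032 × 5.3000 = 685.0161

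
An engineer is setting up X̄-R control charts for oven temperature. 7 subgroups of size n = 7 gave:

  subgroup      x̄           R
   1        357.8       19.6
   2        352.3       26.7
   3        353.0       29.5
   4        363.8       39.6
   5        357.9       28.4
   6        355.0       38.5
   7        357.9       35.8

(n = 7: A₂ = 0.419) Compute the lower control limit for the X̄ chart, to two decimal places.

343.76

X̄̄ = (357.8 + 352.3 + 353.0 + 363.8 + 357.9 + 355.0 + 357.9) / 7 = 2497.7000 / 7 = 356.8143
R̄ = (19.6 + 26.7 + 29.5 + 39.6 + 28.4 + 38.5 + 35.8) / 7 = 218.1000 / 7 = 31.1571
LCL = X̄̄ − A₂·R̄ = 356.8143 − 0.419 × 31.1571 = 343.7594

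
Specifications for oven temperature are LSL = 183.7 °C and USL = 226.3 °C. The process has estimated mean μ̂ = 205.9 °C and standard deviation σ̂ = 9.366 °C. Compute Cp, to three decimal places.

0.758

Cp = (USL − LSL) / (6σ̂) = (226.3 − 183.7) / (6 × 9.366) = 42.6000 / 56.1960 = 0.7581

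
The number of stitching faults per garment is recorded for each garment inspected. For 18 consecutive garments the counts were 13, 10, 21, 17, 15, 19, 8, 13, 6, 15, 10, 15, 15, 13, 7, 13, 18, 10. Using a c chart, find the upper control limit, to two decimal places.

c̄ = (13 + 10 + 21 + 17 + 15 + 19 + 8 + 13 + 6 + 15 + 10 + 15 + 15 + 13 + 7 + 13 + 18 + 10) / 18 = 238 / 18 = 13.2222
UCL = c̄ + 3√c̄ = 13.2222 + 3 × √13.2222 = 13.2222 + 3 × 3.6362 = 24.1309

24.13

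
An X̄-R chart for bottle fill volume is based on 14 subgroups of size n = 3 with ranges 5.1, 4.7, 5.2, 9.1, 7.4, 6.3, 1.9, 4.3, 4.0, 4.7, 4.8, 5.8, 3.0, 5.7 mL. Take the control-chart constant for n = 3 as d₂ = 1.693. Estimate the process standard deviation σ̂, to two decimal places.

3.04

R̄ = (5.1 + 4.7 + 5.2 + 9.1 + 7.4 + 6.3 + 1.9 + 4.3 + 4.0 + 4.7 + 4.8 + 5.8 + 3.0 + 5.7) / 14 = 5.1429
σ̂ = R̄ / d₂ = 5.1429 / 1.693 = 3.0377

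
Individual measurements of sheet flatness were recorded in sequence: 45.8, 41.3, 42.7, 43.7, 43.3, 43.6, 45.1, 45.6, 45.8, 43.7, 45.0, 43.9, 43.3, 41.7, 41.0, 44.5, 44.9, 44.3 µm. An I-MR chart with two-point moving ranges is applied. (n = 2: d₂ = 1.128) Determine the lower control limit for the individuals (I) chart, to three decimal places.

40.450

X̄ = (45.8 + 41.3 + 42.7 + 43.7 + 43.3 + 43.6 + 45.1 + 45.6 + 45.8 + 43.7 + 45.0 + 43.9 + 43.3 + 41.7 + 41.0 + 44.5 + 44.9 + 44.3) / 18 = 43.8444
Moving ranges: 4.5, 1.4, 1.0, 0.4, 0.3, 1.5, 0.5, 0.2, 2.1, 1.3, 1.1, 0.6, 1.6, 0.7, 3.5, 0.4, 0.6; M̄R̄ = 21.7000 / 17 = 1.2765
LCL = X̄ − 3·M̄R̄/d₂ = 43.8444 − 3 × 1.2765 / 1.128 = 40.4496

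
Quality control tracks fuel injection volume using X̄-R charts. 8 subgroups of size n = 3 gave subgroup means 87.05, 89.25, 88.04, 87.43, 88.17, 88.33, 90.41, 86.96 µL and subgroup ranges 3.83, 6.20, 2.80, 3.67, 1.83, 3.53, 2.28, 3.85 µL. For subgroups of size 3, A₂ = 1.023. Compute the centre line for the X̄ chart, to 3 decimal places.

88.205

X̄̄ = (87.05 + 89.25 + 88.04 + 87.43 + 88.17 + 88.33 + 90.41 + 86.96) / 8 = 705.6400 / 8 = 88.2050
CL = X̄̄ = 88.2050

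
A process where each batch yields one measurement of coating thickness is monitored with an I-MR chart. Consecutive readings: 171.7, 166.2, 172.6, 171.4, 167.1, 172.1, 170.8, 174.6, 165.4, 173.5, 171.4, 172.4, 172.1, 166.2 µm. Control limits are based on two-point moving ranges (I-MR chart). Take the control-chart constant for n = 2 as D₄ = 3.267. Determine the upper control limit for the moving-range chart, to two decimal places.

13.60

Moving ranges: 5.5, 6.4, 1.2, 4.3, 5.0, 1.3, 3.8, 9.2, 8.1, 2.1, 1.0, 0.3, 5.9; M̄R̄ = 54.1000 / 13 = 4.1615
UCL_MR = D₄·M̄R̄ = 3.267 × 4.1615 = 13.5957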